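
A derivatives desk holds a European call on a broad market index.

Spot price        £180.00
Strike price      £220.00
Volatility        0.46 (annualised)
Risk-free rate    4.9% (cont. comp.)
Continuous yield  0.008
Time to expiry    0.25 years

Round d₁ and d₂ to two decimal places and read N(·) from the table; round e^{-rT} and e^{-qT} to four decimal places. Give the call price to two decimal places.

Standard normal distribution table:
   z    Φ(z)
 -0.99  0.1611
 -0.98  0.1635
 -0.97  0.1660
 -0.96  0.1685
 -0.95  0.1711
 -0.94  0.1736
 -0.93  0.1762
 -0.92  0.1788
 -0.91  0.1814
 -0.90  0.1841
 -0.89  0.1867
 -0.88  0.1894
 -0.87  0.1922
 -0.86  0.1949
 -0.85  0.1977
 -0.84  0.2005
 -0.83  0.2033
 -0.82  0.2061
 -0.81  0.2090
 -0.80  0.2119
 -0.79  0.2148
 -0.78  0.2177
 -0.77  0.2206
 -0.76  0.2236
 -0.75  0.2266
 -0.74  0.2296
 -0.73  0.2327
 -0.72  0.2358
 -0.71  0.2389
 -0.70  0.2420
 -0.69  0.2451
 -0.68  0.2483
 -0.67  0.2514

£5.19

σ√T = 0.46·√0.25 = 0.2300
ln(S/K) + (r − q + σ²/2)T = ln(180/220) + (0.049 − 0.008 + 0.46²/2)·0.25 = -0.2007 + 0.0367 = -0.1640
d₁ = -0.1640 / 0.2300 = -0.7129 → -0.71
d₂ = d₁ − σ√T = -0.7129 − 0.2300 = -0.9429 → -0.94
e^(−qT) = e^(−0.008·0.25) = 0.9980;  e^(−rT) = e^(−0.049·0.25) = 0.9878
C = 180·0.9980·N(-0.71) − 220·0.9878·N(-0.94) = 180·0.9980·0.2389 − 220·0.9878·0.1736 = 42.9160 − 37.7261 = 5.1899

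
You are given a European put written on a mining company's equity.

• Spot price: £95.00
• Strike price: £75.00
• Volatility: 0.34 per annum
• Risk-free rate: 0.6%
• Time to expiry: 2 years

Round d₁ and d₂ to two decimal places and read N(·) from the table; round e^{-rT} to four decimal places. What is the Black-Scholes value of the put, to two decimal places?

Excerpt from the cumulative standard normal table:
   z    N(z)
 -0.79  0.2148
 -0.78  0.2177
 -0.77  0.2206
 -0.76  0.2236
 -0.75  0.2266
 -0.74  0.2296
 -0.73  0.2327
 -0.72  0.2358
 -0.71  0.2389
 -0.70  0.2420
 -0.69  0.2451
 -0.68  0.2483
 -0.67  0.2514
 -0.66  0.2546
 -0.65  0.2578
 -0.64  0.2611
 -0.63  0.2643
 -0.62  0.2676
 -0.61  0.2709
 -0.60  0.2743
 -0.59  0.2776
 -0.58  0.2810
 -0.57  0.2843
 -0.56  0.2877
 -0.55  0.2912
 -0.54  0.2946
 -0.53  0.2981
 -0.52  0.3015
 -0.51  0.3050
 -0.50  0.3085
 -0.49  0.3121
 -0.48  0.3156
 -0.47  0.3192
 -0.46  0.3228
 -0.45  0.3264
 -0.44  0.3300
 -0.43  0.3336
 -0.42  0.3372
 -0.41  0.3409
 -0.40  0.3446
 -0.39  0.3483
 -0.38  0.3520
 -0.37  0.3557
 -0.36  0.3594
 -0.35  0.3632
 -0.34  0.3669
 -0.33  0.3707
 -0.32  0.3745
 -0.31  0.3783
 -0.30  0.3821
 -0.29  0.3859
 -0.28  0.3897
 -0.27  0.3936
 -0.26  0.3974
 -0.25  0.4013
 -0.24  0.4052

£7.64

T = 2;  σ√T = 0.4808
ln(S/K) + (r + σ²/2)T = ln(95/75) + (0.006 + 0.34²/2)·2 = 0.2364 + 0.1276 = 0.3640
d₁ = 0.3640 / 0.4808 = 0.7570 ⇒ 0.76
d₂ = d₁ − σ√T = 0.7570 − 0.4808 = 0.2762 ⇒ 0.28
e^(−rT) = e^(−0.006·2) = 0.9881
N(−d₂) = N(-0.28) = 0.3897;  N(−d₁) = N(-0.76) = 0.2236
P = 75·0.9881·0.3897 − 95·0.2236 = 28.8797 − 21.2420 = 7.6377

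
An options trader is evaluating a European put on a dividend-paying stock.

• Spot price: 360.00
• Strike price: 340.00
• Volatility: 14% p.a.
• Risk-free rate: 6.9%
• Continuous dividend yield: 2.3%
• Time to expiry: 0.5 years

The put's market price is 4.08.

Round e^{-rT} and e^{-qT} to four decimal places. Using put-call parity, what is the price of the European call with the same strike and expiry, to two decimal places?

31.50

exp(−qT) = exp(−0.023·0.5) = 0.9886;  exp(−rT) = exp(−0.069·0.5) = 0.9661
Put-call parity: C − P = S·e^(−qT) − K·e^(−rT) = 360·0.9886 − 340·0.9661 = 355.8960 − 328.4740 = 27.4220
C = P + (C − P) = 4.08 + (27.4220) = 31.5020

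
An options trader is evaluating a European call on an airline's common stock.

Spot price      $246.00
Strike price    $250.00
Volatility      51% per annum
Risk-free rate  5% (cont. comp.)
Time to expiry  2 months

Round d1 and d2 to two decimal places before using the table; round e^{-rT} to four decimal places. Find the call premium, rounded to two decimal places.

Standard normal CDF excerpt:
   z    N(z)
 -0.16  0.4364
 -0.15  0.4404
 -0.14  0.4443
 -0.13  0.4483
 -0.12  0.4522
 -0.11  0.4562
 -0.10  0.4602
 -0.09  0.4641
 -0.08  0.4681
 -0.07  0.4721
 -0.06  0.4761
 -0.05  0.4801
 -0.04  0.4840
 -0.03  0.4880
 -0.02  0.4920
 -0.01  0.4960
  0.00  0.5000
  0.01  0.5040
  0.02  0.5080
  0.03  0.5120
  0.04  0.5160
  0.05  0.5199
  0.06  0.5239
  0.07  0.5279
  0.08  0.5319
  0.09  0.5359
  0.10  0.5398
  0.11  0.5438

σ√T = 0.51·√0.1667 = 0.2082
d₁ = [ln(246/250) + (0.05 + 0.51²/2)·0.1667] / 0.2082 = [-0.0161 + 0.0300] / 0.2082 = 0.0667 ≈ 0.07
d₂ = d₁ − σ√T = 0.0667 − 0.2082 = -0.1415 ≈ -0.14
e^(−rT) = e^(−0.05·0.1667) = 0.9917
N(d₁) = N(0.07) = 0.5279;  N(d₂) = N(-0.14) = 0.4443
C = 246·0.5279 − 250·0.9917·0.4443 = 129.8634 − 110.1531 = 19.7103

$19.71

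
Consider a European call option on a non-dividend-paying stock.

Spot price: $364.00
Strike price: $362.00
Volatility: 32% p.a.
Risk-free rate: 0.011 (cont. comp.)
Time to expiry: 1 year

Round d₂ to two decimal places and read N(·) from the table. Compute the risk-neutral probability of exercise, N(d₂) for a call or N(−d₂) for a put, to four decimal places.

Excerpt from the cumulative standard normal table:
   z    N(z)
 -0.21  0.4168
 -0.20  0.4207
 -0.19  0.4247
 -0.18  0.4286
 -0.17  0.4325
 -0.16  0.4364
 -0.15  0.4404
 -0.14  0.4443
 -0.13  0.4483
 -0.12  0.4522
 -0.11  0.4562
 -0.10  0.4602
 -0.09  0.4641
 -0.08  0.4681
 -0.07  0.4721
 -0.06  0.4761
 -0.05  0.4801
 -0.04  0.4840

σ√T = 0.32·√1 = 0.3200
d₁ = [ln(364/362) + (0.011 + 0.32²/2)·1] / 0.3200 = [0.0055 + 0.0622] / 0.3200 = 0.2116 ≈ 0.21
d₂ = d₁ − σ√T = 0.2116 − 0.3200 = -0.1084 ≈ -0.11
Risk-neutral Pr[S_T > K] = N(d₂) = N(-0.11) = 0.4562

0.4562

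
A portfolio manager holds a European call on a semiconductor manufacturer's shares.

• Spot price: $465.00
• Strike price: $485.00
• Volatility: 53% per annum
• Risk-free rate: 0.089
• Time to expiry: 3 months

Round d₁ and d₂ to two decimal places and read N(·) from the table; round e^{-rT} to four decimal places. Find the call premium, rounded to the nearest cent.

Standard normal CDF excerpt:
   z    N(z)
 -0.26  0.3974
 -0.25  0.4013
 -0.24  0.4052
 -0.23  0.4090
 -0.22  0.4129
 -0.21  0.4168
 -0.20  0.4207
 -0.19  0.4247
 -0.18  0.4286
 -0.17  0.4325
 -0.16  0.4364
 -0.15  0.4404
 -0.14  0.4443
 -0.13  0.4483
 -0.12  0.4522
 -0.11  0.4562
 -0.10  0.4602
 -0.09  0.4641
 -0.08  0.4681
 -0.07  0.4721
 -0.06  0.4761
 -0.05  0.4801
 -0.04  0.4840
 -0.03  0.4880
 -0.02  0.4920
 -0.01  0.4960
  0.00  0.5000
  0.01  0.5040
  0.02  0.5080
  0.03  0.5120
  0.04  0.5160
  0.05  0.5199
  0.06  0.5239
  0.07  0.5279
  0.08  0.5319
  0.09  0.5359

σ√T = 0.53·√0.25 = 0.2650
d₁ = [ln(465/485) + (0.089 + ½·0.53²)·0.25] / (σ√T) = (-0.0421 + 0.0574) / 0.2650 = 0.0576 ⇒ 0.06
d₂ = 0.0576 − 0.2650 = -0.2074 ⇒ -0.21
e^(−rT) = e^(−0.089·0.25) = 0.9780
C = 465·N(0.06) − 485·0.9780·N(-0.21) = 465·0.5239 − 485·0.9780·0.4168 = 243.6135 − 197.7007 = 45.9128

$45.91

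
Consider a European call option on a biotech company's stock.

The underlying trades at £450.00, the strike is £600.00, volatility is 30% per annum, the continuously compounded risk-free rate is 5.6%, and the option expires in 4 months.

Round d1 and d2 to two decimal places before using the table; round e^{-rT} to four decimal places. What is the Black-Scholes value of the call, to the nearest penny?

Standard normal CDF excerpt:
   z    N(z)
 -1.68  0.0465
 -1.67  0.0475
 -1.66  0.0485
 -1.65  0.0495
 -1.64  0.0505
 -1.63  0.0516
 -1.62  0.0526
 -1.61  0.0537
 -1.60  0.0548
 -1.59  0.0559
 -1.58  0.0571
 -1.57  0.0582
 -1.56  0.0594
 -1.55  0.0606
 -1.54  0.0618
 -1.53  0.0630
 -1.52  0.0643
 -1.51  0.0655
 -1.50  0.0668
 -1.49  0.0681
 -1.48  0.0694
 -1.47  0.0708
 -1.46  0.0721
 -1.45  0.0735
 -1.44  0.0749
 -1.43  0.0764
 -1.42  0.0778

σ√T = 0.3·√0.3333 = 0.1732
ln(S/K) + (r + σ²/2)T = ln(450/600) + (0.056 + 0.3²/2)·0.3333 = -0.2877 + 0.0337 = -0.2540
d₁ = -0.2540 / 0.1732 = -1.4666 ⇒ -1.47
d₂ = d₁ − σ√T = -1.4666 − 0.1732 = -1.6398 ⇒ -1.64
e^(−rT) = e^(−0.056·0.3333) = 0.9815
N(d₁) = N(-1.47) = 0.0708;  N(d₂) = N(-1.64) = 0.0505
C = 450·0.0708 − 600·0.9815·0.0505 = 31.8600 − 29.7395 = 2.1205

£2.12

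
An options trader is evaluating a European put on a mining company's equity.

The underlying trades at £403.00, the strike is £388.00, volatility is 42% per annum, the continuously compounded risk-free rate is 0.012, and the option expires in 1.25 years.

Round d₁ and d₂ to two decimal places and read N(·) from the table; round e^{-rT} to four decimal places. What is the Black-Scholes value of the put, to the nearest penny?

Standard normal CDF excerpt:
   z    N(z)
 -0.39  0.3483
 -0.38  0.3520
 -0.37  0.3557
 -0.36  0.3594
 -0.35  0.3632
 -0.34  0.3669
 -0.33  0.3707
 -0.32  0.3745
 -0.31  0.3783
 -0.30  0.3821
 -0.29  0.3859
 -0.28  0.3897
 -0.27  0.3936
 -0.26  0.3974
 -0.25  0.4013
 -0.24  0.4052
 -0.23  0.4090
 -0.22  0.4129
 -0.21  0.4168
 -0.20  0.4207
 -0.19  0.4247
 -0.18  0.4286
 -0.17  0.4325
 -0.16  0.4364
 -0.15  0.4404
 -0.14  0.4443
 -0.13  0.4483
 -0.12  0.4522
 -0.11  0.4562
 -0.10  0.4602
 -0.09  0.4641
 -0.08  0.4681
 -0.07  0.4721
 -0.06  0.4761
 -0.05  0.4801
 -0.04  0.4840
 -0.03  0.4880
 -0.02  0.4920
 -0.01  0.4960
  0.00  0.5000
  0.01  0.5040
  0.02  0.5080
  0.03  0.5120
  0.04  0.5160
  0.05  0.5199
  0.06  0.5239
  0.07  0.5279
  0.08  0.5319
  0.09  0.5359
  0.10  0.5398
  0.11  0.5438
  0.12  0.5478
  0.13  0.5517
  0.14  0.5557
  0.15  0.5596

σ√T = 0.42·√1.25 = 0.4696
ln(S/K) + (r + σ²/2)T = ln(403/388) + (0.012 + 0.42²/2)·1.25 = 0.0379 + 0.1252 = 0.1632
d₁ = 0.1632 / 0.4696 = 0.3475 ⇒ 0.35
d₂ = d₁ − σ√T = 0.3475 − 0.4696 = -0.1221 ⇒ -0.12
exp(−rT) = exp(−0.012·1.25) = 0.9851
N(−d₂) = N(0.12) = 0.5478;  N(−d₁) = N(-0.35) = 0.3632
P = 388·0.9851·0.5478 − 403·0.3632 = 209.3795 − 146.3696 = 63.0099

£63.01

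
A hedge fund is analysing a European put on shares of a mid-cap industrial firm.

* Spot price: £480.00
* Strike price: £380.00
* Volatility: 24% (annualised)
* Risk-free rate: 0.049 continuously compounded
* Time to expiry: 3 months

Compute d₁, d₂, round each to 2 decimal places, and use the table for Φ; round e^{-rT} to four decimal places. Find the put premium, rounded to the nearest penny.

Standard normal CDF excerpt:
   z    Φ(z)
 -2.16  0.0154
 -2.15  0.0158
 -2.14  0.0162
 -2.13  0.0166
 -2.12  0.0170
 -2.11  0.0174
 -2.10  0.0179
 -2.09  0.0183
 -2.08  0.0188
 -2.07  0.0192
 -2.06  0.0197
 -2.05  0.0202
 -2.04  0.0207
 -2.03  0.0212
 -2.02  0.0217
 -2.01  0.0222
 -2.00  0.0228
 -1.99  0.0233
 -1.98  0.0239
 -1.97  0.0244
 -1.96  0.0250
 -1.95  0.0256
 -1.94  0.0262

£0.39

σ√T = 0.24·√0.25 = 0.1200
ln(S/K) + (r + σ²/2)T = ln(480/380) + (0.049 + 0.24²/2)·0.25 = 0.2336 + 0.0195 = 0.2531
d₁ = 0.2531 / 0.1200 = 2.1089 ⇒ 2.11
d₂ = d₁ − σ√T = 2.1089 − 0.1200 = 1.9889 ⇒ 1.99
e^(−rT) = e^(−0.049·0.25) = 0.9878
N(−d₂) = N(-1.99) = 0.0233;  N(−d₁) = N(-2.11) = 0.0174
P = 380·0.9878·0.0233 − 480·0.0174 = 8.7460 − 8.3520 = 0.3940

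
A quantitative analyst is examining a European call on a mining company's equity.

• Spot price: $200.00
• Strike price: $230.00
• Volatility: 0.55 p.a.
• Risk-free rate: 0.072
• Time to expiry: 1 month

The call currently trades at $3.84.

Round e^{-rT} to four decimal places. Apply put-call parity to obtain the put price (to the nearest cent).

e^(−rT) = e^(−0.072·0.08333) = 0.9940
Put-call parity: C − P = S − K·e^(−rT) = 200 − 230·0.9940 = 200 − 228.6200 = -28.6200
P = C − (C − P) = 3.84 − (-28.6200) = 32.4600

$32.46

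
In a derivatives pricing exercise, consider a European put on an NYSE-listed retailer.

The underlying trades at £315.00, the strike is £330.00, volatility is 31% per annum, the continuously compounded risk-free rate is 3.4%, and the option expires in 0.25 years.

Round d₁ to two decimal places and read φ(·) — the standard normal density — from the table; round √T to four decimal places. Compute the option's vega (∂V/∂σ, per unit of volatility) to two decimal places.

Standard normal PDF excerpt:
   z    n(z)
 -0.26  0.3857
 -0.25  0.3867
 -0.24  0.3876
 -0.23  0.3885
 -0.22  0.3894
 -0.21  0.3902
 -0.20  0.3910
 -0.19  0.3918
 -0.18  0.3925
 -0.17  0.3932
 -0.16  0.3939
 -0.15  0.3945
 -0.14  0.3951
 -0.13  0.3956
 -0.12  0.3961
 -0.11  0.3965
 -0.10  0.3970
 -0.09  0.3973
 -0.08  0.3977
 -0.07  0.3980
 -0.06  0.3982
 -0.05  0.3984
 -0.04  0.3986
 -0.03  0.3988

61.93

σ√T = 0.31·√0.25 = 0.1550
d₁ = [ln(315/330) + (0.034 + 0.31²/2)·0.25] / 0.1550 = [-0.0465 + 0.0205] / 0.1550 = -0.1678 ≈ -0.17
√T = √0.25 = 0.5000
φ(d₁) = φ(-0.17) = 0.3932
vega = S·φ(d₁)·√T = 315·0.3932·0.5000 = 61.9290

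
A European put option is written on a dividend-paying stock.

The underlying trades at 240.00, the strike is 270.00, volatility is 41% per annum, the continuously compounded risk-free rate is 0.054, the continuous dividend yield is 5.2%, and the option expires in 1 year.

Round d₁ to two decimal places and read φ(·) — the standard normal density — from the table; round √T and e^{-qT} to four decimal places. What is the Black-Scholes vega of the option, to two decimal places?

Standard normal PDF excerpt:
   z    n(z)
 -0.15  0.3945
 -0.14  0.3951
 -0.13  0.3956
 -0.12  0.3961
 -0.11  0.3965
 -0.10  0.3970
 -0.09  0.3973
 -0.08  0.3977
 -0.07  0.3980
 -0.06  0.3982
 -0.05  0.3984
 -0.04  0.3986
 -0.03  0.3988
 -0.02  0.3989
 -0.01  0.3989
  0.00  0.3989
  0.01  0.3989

90.61

σ√T = 0.41·√1 = 0.4100
d₁ = [ln(240/270) + (0.054 − 0.052 + 0.41²/2)·1] / 0.4100 = [-0.1178 + 0.0860] / 0.4100 = -0.0774 ≈ -0.08
√T = √1 = 1.0000
φ(d₁) = φ(-0.08) = 0.3977
e^(−qT) = e^(−0.052·1) = 0.9493
vega = S·e^(−qT)·φ(d₁)·√T = 240·0.9493·0.3977·1.0000 = 90.6088
(The call has the same vega.)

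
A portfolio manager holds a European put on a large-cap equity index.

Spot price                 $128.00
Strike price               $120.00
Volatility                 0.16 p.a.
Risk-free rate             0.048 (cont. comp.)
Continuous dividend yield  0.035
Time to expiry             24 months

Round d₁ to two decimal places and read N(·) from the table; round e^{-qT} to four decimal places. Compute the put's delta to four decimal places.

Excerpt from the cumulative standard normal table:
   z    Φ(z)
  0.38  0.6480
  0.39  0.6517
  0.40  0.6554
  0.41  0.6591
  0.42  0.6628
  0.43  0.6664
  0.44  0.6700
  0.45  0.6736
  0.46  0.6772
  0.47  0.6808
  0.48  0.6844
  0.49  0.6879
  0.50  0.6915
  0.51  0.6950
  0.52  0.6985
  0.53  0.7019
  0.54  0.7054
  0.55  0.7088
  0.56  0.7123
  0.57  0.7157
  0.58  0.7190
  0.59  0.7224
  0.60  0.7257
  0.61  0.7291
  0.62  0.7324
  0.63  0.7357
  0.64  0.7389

σ√T = 0.16·√2 = 0.2263
d₁ = [ln(128/120) + (0.048 − 0.035 + 0.16²/2)·2] / 0.2263 = [0.0645 + 0.0516] / 0.2263 = 0.5133 which rounds to 0.51
N(d₁) = N(0.51) = 0.6950
Δ_put = exp(−qT)·(N(d₁) − 1) = 0.9324·(0.6950 − 1) = -0.2844

-0.2844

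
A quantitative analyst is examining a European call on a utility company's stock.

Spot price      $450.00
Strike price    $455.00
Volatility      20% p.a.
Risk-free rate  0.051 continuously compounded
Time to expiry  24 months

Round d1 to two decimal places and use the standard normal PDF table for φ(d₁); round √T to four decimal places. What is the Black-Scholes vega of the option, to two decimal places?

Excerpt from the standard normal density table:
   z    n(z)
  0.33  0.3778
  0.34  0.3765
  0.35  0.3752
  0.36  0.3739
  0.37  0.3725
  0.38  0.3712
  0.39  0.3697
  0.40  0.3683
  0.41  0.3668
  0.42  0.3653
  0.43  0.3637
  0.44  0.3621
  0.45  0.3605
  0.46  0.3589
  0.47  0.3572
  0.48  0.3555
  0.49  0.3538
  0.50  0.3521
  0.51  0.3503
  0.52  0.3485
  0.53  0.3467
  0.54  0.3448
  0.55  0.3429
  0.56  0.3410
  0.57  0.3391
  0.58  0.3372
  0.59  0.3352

T = 2;  σ√T = 0.2828
ln(S/K) + (r + σ²/2)T = ln(450/455) + (0.051 + 0.2²/2)·2 = -0.0110 + 0.1420 = 0.1310
d₁ = 0.1310 / 0.2828 = 0.4630 → 0.46
√T = √2 = 1.4142
φ(d₁) = φ(0.46) = 0.3589
vega = S·φ(d₁)·√T = 450·0.3589·1.4142 = 228.4004
(The put has the same vega.)

228.40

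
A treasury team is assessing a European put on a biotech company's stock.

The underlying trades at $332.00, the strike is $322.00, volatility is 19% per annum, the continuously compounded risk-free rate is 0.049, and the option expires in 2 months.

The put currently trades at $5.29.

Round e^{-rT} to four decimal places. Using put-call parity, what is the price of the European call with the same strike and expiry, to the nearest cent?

exp(−rT) = exp(−0.049·0.1667) = 0.9919
Put-call parity: C − P = S − K·e^(−rT) = 332 − 322·0.9919 = 332 − 319.3918 = 12.6082
C = P + (C − P) = 5.29 + (12.6082) = 17.8982

$17.90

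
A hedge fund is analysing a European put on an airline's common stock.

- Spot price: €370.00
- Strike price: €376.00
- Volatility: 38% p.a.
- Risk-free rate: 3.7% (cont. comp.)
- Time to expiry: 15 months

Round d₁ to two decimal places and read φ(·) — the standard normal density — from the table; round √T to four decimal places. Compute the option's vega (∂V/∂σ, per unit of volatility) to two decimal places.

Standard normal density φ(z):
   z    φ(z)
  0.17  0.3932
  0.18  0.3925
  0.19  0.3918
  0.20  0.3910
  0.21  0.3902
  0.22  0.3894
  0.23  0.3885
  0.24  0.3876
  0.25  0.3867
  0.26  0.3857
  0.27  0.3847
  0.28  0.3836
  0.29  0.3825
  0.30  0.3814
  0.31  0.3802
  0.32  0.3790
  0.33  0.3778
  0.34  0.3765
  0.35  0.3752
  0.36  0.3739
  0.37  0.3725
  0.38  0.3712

T = 1.25;  σ√T = 0.4249
ln(S/K) + (r + σ²/2)T = ln(370/376) + (0.037 + 0.38²/2)·1.25 = -0.0161 + 0.1365 = 0.1204
d₁ = 0.1204 / 0.4249 = 0.2834 → 0.28
√T = √1.25 = 1.1180
φ(d₁) = φ(0.28) = 0.3836
vega = S·φ(d₁)·√T = 370·0.3836·1.1180 = 158.6800

158.68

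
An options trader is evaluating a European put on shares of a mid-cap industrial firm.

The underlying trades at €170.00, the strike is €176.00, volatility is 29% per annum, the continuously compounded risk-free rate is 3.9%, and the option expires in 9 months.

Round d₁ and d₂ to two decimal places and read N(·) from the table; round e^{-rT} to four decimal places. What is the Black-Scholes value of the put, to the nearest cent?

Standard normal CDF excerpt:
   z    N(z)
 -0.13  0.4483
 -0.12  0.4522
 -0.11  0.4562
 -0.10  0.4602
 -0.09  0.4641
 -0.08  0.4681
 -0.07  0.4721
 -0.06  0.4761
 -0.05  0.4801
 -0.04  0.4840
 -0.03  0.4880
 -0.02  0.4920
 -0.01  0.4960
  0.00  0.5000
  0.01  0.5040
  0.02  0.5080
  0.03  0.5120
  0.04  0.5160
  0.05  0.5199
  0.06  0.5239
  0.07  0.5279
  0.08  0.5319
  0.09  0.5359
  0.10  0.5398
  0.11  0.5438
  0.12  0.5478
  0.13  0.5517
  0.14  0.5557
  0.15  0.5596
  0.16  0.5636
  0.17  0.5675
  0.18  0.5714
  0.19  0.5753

€17.42

σ√T = 0.29·√0.75 = 0.2511
d₁ = [ln(170/176) + (0.039 + ½·0.29²)·0.75] / (σ√T) = (-0.0347 + 0.0608) / 0.2511 = 0.1039 ≈ 0.10
d₂ = 0.1039 − 0.2511 = -0.1472 ≈ -0.15
exp(−rT) = exp(−0.039·0.75) = 0.9712
N(−d₂) = N(0.15) = 0.5596;  N(−d₁) = N(-0.10) = 0.4602
P = 176·0.9712·0.5596 − 170·0.4602 = 95.6531 − 78.2340 = 17.4191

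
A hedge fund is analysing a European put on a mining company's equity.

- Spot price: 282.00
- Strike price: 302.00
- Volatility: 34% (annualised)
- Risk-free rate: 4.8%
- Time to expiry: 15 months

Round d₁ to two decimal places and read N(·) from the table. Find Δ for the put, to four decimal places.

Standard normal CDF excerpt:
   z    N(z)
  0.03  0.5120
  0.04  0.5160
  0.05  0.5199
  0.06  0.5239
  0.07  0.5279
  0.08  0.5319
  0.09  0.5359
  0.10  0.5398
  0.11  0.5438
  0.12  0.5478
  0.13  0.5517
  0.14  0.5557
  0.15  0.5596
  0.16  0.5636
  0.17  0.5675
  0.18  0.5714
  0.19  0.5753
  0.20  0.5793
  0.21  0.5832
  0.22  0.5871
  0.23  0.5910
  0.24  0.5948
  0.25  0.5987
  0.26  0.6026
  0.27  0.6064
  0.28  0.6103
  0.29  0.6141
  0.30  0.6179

T = 1.25;  σ√T = 0.3801
d₁ = [ln(282/302) + (0.048 + 0.34²/2)·1.25] / 0.3801 = [-0.0685 + 0.1323] / 0.3801 = 0.1677 → 0.17
N(d₁) = N(0.17) = 0.5675
Δ_put = N(d₁) − 1 = 0.5675 − 1 = -0.4325

-0.4325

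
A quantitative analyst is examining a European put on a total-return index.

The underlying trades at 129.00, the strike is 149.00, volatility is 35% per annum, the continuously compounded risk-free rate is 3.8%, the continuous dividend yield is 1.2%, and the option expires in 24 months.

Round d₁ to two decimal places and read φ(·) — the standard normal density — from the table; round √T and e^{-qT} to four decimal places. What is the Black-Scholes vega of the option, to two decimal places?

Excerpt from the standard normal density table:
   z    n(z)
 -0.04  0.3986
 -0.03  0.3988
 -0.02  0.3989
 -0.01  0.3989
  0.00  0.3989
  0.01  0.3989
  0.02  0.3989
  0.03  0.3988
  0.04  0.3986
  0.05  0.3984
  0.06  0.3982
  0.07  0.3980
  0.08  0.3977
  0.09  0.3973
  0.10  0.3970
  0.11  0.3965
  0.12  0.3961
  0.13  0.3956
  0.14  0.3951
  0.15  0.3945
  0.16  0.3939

σ√T = 0.35 × 1.4142 = 0.4950
d₁ = [ln(129/149) + (0.038 − 0.012 + 0.35²/2)·2] / 0.4950 = [-0.1441 + 0.1745] / 0.4950 = 0.0613 ⇒ 0.06
√T = √2 = 1.4142
φ(d₁) = φ(0.06) = 0.3982
e^(−qT) = e^(−0.012·2) = 0.9763
vega = S·e^(−qT)·φ(d₁)·√T = 129·0.9763·0.3982·1.4142 = 70.9227

70.92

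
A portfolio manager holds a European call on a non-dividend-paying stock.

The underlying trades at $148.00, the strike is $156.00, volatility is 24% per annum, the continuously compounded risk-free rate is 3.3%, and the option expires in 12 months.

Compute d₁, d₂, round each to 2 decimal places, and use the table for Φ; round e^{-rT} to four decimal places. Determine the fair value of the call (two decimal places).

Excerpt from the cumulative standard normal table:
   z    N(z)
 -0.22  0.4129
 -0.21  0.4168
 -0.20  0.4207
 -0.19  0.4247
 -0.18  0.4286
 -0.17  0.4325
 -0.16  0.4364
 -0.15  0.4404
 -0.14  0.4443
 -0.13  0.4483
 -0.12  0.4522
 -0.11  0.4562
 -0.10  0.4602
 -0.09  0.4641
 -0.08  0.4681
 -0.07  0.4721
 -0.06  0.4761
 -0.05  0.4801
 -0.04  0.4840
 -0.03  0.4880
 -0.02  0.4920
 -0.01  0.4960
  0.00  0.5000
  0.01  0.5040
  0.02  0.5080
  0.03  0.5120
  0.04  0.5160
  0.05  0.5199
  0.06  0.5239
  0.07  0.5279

$12.87

T = 1;  σ√T = 0.2400
d₁ = [ln(148/156) + (0.033 + 0.24²/2)·1] / 0.2400 = [-0.0526 + 0.0618] / 0.2400 = 0.0382 which rounds to 0.04
d₂ = d₁ − σ√T = 0.0382 − 0.2400 = -0.2018 which rounds to -0.20
exp(−rT) = exp(−0.033·1) = 0.9675
N(d₁) = N(0.04) = 0.5160;  N(d₂) = N(-0.20) = 0.4207
C = 148·0.5160 − 156·0.9675·0.4207 = 76.3680 − 63.4963 = 12.8717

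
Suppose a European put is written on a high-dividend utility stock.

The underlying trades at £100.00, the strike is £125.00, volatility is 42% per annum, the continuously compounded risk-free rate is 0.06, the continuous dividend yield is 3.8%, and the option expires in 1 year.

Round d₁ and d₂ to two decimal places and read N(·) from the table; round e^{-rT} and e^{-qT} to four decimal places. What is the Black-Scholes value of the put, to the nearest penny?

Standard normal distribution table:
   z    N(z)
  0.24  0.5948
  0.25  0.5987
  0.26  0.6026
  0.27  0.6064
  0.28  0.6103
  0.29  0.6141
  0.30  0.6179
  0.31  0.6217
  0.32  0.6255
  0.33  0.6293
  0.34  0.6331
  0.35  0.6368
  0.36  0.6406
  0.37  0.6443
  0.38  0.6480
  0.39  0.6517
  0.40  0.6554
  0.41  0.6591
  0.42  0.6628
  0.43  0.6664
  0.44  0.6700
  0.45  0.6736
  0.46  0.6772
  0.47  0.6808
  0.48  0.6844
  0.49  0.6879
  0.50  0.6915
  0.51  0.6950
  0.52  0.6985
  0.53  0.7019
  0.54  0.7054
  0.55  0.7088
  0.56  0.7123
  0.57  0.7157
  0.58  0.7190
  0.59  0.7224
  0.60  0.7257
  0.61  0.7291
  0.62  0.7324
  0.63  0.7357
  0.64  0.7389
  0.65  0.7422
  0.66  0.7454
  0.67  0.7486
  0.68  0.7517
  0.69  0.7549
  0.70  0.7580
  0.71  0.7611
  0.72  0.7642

£30.49

σ√T = 0.42·√1 = 0.4200
d₁ = [ln(100/125) + (0.06 − 0.038 + 0.42²/2)·1] / 0.4200 = [-0.2231 + 0.1102] / 0.4200 = -0.2689 which rounds to -0.27
d₂ = d₁ − σ√T = -0.2689 − 0.4200 = -0.6889 which rounds to -0.69
exp(−qT) = exp(−0.038·1) = 0.9627;  exp(−rT) = exp(−0.06·1) = 0.9418
P = 125·0.9418·N(0.69) − 100·0.9627·N(0.27) = 125·0.9418·0.7549 − 100·0.9627·0.6064 = 88.8706 − 58.3781 = 30.4925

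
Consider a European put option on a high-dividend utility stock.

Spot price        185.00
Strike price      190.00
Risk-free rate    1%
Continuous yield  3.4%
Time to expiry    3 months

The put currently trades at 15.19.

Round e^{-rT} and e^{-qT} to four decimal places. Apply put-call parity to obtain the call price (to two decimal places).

9.09

exp(−qT) = exp(−0.034·0.25) = 0.9915;  exp(−rT) = exp(−0.01·0.25) = 0.9975
Put-call parity: C − P = S·e^(−qT) − K·e^(−rT) = 185·0.9915 − 190·0.9975 = 183.4275 − 189.5250 = -6.0975
C = P + (C − P) = 15.19 + (-6.0975) = 9.0925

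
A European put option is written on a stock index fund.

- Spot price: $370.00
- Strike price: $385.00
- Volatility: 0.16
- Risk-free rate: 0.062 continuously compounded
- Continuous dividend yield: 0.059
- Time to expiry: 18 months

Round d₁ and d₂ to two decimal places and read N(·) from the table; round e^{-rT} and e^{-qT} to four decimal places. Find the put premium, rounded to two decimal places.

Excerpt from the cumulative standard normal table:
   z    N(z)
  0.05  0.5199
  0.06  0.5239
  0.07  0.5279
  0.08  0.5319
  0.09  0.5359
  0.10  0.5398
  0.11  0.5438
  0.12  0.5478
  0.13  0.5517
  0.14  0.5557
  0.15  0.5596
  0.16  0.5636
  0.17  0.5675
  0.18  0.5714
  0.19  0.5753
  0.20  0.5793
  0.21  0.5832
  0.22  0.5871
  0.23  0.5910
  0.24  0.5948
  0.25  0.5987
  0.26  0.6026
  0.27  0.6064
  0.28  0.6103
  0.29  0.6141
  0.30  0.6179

$33.97

T = 1.5;  σ√T = 0.1960
ln(S/K) + (r − q + σ²/2)T = ln(370/385) + (0.062 − 0.059 + 0.16²/2)·1.5 = -0.0397 + 0.0237 = -0.0160
d₁ = -0.0160 / 0.1960 = -0.0819 which rounds to -0.08
d₂ = d₁ − σ√T = -0.0819 − 0.1960 = -0.2778 which rounds to -0.28
exp(−qT) = exp(−0.059·1.5) = 0.9153;  exp(−rT) = exp(−0.062·1.5) = 0.9112
N(−d₂) = N(0.28) = 0.6103;  N(−d₁) = N(0.08) = 0.5319
P = 385·0.9112·0.6103 − 370·0.9153·0.5319 = 214.1006 − 180.1338 = 33.9668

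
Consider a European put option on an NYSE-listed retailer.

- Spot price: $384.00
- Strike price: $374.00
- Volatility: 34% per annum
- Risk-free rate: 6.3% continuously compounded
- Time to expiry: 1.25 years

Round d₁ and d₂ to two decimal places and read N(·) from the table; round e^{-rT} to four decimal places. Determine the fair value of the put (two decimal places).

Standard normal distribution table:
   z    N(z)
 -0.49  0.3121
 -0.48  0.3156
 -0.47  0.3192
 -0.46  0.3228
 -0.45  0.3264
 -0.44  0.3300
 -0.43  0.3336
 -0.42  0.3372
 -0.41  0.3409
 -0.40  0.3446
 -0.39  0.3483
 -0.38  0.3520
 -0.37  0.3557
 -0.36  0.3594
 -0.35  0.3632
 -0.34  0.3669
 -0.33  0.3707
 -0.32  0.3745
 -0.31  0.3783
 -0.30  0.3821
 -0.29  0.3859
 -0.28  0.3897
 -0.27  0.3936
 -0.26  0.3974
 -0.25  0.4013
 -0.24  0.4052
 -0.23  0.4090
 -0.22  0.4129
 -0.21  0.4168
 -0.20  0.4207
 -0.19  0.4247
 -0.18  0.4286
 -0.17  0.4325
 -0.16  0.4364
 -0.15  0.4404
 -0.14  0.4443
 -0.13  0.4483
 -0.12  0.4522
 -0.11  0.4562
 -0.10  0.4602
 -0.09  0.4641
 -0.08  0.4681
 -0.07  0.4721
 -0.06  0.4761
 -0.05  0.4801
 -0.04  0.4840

σ√T = 0.34·√1.25 = 0.3801
d₁ = [ln(384/374) + (0.063 + 0.34²/2)·1.25] / 0.3801 = [0.0264 + 0.1510] / 0.3801 = 0.4666 ≈ 0.47
d₂ = d₁ − σ√T = 0.4666 − 0.3801 = 0.0865 ≈ 0.09
e^(−rT) = e^(−0.063·1.25) = 0.9243
P = 374·0.9243·N(-0.09) − 384·N(-0.47) = 374·0.9243·0.4641 − 384·0.3192 = 160.4339 − 122.5728 = 37.8611

$37.86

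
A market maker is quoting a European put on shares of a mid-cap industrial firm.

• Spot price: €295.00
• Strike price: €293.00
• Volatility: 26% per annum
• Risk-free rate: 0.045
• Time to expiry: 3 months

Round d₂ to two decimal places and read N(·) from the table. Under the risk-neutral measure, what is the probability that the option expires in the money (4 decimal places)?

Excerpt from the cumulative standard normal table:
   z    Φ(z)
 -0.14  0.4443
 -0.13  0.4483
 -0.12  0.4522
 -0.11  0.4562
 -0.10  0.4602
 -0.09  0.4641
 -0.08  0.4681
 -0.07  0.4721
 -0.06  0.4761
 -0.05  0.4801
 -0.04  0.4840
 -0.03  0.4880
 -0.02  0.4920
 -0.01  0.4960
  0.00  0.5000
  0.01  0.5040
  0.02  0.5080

0.4721

T = 0.25;  σ√T = 0.1300
ln(S/K) + (r + σ²/2)T = ln(295/293) + (0.045 + 0.26²/2)·0.25 = 0.0068 + 0.0197 = 0.0265
d₁ = 0.0265 / 0.1300 = 0.2039 which rounds to 0.20
d₂ = d₁ − σ√T = 0.2039 − 0.1300 = 0.0739 which rounds to 0.07
Pr(exercise) under Q = N(−d₂) = N(-0.07) = 0.4721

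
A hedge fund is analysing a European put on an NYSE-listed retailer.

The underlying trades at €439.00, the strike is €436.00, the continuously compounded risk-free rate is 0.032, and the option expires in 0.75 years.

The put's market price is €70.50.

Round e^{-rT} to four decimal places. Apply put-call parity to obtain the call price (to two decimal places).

e^(−rT) = e^(−0.032·0.75) = 0.9763
Put-call parity: C − P = S − K·e^(−rT) = 439 − 436·0.9763 = 439 − 425.6668 = 13.3332
C = P + (C − P) = 70.50 + (13.3332) = 83.8332

€83.83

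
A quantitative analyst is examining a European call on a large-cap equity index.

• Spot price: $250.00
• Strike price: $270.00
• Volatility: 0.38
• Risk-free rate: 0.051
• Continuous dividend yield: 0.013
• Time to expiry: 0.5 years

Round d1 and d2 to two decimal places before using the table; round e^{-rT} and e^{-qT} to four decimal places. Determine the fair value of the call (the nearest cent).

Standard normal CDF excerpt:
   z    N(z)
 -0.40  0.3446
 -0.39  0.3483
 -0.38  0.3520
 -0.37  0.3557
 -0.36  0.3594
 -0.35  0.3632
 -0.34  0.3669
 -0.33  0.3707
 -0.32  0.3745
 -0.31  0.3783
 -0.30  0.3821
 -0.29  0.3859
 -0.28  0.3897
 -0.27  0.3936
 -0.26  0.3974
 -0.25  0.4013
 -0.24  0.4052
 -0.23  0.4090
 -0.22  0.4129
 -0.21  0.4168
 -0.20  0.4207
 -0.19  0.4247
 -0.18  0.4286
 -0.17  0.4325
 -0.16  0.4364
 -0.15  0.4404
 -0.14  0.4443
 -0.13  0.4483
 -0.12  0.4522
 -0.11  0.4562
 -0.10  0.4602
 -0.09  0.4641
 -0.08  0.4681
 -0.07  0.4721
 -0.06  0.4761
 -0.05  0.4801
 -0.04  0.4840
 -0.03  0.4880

$20.67

σ√T = 0.38·√0.5 = 0.2687
ln(S/K) + (r − q + σ²/2)T = ln(250/270) + (0.051 − 0.013 + 0.38²/2)·0.5 = -0.0770 + 0.0551 = -0.0219
d₁ = -0.0219 / 0.2687 = -0.0814 ⇒ -0.08
d₂ = d₁ − σ√T = -0.0814 − 0.2687 = -0.3501 ⇒ -0.35
e^(−qT) = e^(−0.013·0.5) = 0.9935;  e^(−rT) = e^(−0.051·0.5) = 0.9748
C = 250·0.9935·N(-0.08) − 270·0.9748·N(-0.35) = 250·0.9935·0.4681 − 270·0.9748·0.3632 = 116.2643 − 95.5928 = 20.6716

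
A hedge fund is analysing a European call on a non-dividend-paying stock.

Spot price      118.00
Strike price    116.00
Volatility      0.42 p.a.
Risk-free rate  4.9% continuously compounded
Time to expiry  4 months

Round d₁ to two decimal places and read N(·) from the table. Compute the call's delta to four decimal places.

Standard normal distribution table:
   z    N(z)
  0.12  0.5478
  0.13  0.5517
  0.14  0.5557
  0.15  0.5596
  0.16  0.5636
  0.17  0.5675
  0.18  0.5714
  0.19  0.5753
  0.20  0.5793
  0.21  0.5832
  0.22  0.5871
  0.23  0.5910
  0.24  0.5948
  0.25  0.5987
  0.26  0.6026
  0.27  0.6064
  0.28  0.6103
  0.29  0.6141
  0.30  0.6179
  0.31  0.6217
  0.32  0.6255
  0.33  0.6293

T = 0.3333;  σ√T = 0.2425
d₁ = [ln(118/116) + (0.049 + ½·0.42²)·0.3333] / (σ√T) = (0.0171 + 0.0457) / 0.2425 = 0.2591 which rounds to 0.26
N(d₁) = N(0.26) = 0.6026
Δ_call = N(d₁) = 0.6026

0.6026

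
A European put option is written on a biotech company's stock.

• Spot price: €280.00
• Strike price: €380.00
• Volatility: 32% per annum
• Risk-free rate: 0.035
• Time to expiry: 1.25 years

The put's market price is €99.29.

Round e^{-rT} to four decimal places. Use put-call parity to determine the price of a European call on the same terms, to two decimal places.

e^(−rT) = e^(−0.035·1.25) = 0.9572
Put-call parity: C − P = S − K·e^(−rT) = 280 − 380·0.9572 = 280 − 363.7360 = -83.7360
C = P + (C − P) = 99.29 + (-83.7360) = 15.5540

€15.55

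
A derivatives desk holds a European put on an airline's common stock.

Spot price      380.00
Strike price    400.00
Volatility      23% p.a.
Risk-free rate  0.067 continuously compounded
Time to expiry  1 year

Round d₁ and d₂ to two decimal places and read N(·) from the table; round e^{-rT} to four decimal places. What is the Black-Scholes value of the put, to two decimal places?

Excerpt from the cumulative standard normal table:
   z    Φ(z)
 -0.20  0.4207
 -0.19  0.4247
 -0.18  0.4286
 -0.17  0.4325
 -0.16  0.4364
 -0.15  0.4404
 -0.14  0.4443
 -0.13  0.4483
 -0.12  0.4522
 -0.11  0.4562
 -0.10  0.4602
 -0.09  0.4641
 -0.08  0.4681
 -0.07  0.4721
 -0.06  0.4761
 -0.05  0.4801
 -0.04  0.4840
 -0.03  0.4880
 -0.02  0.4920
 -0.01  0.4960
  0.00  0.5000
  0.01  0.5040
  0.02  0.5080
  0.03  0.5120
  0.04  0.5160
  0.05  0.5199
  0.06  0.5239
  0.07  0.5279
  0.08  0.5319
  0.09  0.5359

T = 1;  σ√T = 0.2300
d₁ = [ln(380/400) + (0.067 + 0.23²/2)·1] / 0.2300 = [-0.0513 + 0.0935] / 0.2300 = 0.1833 → 0.18
d₂ = d₁ − σ√T = 0.1833 − 0.2300 = -0.0467 → -0.05
exp(−rT) = exp(−0.067·1) = 0.9352
P = 400·0.9352·N(0.05) − 380·N(-0.18) = 400·0.9352·0.5199 − 380·0.4286 = 194.4842 − 162.8680 = 31.6162

31.62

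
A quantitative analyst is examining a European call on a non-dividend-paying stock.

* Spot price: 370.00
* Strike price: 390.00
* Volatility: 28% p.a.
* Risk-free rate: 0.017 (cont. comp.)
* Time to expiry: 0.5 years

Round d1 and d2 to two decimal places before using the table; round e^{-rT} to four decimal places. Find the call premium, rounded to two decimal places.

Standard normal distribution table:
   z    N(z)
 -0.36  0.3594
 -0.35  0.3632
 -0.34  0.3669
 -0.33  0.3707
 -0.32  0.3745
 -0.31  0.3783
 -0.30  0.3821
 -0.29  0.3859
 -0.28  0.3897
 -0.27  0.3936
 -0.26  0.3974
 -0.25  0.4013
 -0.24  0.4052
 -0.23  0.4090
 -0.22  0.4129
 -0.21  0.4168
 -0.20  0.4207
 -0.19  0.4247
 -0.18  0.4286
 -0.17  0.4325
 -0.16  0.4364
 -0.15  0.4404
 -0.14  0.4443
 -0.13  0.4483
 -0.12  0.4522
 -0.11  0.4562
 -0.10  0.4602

σ√T = 0.28·√0.5 = 0.1980
d₁ = [ln(370/390) + (0.017 + 0.28²/2)·0.5] / 0.1980 = [-0.0526 + 0.0281] / 0.1980 = -0.1240 which rounds to -0.12
d₂ = d₁ − σ√T = -0.1240 − 0.1980 = -0.3220 which rounds to -0.32
exp(−rT) = exp(−0.017·0.5) = 0.9915
C = 370·N(-0.12) − 390·0.9915·N(-0.32) = 370·0.4522 − 390·0.9915·0.3745 = 167.3140 − 144.8135 = 22.5005

22.50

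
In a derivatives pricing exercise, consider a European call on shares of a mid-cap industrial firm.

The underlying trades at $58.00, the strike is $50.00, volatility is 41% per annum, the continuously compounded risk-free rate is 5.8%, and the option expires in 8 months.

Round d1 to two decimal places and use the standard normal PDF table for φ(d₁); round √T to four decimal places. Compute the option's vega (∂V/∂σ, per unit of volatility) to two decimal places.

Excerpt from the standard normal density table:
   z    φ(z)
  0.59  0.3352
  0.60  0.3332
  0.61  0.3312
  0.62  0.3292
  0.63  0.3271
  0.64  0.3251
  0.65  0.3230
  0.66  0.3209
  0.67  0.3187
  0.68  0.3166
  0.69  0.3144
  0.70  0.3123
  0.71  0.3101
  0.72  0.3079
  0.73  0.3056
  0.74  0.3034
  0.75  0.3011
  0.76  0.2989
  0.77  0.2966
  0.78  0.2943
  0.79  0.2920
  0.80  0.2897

14.47

σ√T = 0.41·√0.6667 = 0.3348
ln(S/K) + (r + σ²/2)T = ln(58/50) + (0.058 + 0.41²/2)·0.6667 = 0.1484 + 0.0947 = 0.2431
d₁ = 0.2431 / 0.3348 = 0.7262 ≈ 0.73
√T = √0.6667 = 0.8165
φ(d₁) = φ(0.73) = 0.3056
vega = S·φ(d₁)·√T = 58·0.3056·0.8165 = 14.4723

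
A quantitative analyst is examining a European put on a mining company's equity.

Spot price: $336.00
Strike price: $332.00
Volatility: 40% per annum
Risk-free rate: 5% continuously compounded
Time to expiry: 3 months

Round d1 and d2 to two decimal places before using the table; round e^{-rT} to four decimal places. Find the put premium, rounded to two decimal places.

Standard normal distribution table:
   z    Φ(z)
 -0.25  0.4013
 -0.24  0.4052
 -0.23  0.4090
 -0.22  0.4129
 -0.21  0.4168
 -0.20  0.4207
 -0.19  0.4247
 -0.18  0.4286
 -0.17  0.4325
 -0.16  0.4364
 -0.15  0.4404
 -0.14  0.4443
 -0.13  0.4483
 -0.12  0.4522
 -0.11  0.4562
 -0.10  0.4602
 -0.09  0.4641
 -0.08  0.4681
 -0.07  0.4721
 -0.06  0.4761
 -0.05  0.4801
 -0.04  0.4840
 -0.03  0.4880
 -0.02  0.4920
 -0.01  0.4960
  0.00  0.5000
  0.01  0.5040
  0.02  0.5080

$22.58

σ√T = 0.4 × 0.5000 = 0.2000
ln(S/K) + (r + σ²/2)T = ln(336/332) + (0.05 + 0.4²/2)·0.25 = 0.0120 + 0.0325 = 0.0445
d₁ = 0.0445 / 0.2000 = 0.2224 ⇒ 0.22
d₂ = d₁ − σ√T = 0.2224 − 0.2000 = 0.0224 ⇒ 0.02
exp(−rT) = exp(−0.05·0.25) = 0.9876
N(−d₂) = N(-0.02) = 0.4920;  N(−d₁) = N(-0.22) = 0.4129
P = 332·0.9876·0.4920 − 336·0.4129 = 161.3185 − 138.7344 = 22.5841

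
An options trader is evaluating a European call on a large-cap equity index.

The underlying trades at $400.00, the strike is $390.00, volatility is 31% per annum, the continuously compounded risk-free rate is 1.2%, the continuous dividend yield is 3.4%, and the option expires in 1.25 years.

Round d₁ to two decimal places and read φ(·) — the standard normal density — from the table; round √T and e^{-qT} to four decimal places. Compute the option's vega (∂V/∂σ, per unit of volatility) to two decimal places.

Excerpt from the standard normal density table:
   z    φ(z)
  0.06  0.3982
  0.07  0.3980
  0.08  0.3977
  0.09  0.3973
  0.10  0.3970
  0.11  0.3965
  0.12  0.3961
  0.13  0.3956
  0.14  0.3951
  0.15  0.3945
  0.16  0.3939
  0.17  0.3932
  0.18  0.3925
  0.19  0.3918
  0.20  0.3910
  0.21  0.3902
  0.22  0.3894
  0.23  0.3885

σ√T = 0.31·√1.25 = 0.3466
d₁ = [ln(400/390) + (0.012 − 0.034 + ½·0.31²)·1.25] / (σ√T) = (0.0253 + 0.0326) / 0.3466 = 0.1670 which rounds to 0.17
√T = √1.25 = 1.1180
φ(d₁) = φ(0.17) = 0.3932
exp(−qT) = exp(−0.034·1.25) = 0.9584
vega = S·exp(−qT)·φ(d₁)·√T = 400·0.9584·0.3932·1.1180 = 168.5241

168.52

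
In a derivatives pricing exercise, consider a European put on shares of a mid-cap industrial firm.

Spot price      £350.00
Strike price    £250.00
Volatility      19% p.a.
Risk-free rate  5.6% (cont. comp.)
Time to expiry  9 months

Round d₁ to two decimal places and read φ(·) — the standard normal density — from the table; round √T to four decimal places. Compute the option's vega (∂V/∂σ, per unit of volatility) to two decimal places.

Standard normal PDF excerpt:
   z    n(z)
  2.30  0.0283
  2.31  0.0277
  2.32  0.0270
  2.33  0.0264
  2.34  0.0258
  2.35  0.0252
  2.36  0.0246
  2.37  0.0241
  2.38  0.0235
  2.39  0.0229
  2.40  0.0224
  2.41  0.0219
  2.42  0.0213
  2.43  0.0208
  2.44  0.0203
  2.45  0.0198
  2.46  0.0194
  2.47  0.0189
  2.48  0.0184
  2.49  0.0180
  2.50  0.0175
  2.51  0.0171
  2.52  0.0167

7.12

σ√T = 0.19 × 0.8660 = 0.1645
d₁ = [ln(350/250) + (0.056 + 0.19²/2)·0.75] / 0.1645 = [0.3365 + 0.0555] / 0.1645 = 2.3824 ⇒ 2.38
√T = √0.75 = 0.8660
φ(d₁) = φ(2.38) = 0.0235
vega = S·φ(d₁)·√T = 350·0.0235·0.8660 = 7.1228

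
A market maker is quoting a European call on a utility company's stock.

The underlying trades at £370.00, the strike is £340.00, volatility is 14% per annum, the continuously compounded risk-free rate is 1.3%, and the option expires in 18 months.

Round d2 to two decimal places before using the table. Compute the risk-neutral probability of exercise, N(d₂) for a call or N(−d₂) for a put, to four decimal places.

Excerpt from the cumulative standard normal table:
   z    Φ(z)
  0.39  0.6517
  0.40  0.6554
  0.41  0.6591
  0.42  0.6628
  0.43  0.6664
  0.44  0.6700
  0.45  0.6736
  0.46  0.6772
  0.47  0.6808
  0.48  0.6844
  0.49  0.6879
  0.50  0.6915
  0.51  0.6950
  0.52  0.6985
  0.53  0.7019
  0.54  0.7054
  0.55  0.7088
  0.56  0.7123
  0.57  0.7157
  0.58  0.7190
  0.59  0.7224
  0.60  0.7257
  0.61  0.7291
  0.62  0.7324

σ√T = 0.14 × 1.2247 = 0.1715
d₁ = [ln(370/340) + (0.013 + 0.14²/2)·1.5] / 0.1715 = [0.0846 + 0.0342] / 0.1715 = 0.6926 ≈ 0.69
d₂ = d₁ − σ√T = 0.6926 − 0.1715 = 0.5211 ≈ 0.52
Pr(exercise) under Q = N(d₂) = 0.6985

0.6985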